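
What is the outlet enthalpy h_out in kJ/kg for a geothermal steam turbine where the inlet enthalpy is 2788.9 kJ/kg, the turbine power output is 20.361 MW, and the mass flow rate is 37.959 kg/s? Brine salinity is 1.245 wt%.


h_out = h_in - P * 1000 / mdot
h_out = 2788.9 - 20.361 * 1000 / 37.959
h_out = 2252.5 kJ/kg


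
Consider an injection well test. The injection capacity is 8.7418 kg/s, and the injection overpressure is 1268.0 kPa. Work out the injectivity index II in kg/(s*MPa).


II = mdot * 1000 / dP
II = 8.7418 * 1000 / 1268.0
II = 6.8942 kg/(s*MPa)


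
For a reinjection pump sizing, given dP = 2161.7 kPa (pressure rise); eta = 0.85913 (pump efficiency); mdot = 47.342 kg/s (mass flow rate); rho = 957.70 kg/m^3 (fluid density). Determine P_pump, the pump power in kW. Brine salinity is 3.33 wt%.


P_pump = mdot * dP / (rho * eta)
P_pump = 47.342 * 2161.7 / (957.70 * 0.85913)
P_pump = 124.38 kW


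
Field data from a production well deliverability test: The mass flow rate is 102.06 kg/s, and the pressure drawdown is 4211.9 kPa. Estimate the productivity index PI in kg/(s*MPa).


PI = mdot * 1000 / dP
PI = 102.06 * 1000 / 4211.9
PI = 24.231 kg/(s*MPa)


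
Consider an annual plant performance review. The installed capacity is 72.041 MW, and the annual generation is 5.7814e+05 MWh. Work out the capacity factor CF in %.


CF = E_a / (cap * 8760) * 100
CF = 5.7814e+05 / (72.041 * 8760) * 100
CF = 91.611 %


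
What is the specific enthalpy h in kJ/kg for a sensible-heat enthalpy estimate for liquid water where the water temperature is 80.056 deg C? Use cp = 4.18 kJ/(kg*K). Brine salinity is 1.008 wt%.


h = cp * T
h = 4.18 * 80.056
h = 334.63 kJ/kg


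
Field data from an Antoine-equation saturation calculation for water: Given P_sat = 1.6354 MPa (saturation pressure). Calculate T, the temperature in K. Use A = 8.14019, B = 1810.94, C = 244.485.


T = B / (A - log10(P_sat * 760 / 0.101325)) - C
T = 1810.94 / (8.14019 - log10(1.6354 * 760 / 0.101325)) - 244.485
T = 202.4985 deg C
Convert to K: 202.4985 + 273.15 = 475.65 K
T = 475.65 K


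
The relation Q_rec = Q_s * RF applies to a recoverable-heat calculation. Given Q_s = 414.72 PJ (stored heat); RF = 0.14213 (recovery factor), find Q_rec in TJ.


Q_rec = Q_s * RF
Q_rec = 414.72 * 0.14213
Q_rec = 58.94415 PJ
Convert: 58.94415 PJ * 1000.0 = 58944 TJ
Q_rec = 58944 TJ


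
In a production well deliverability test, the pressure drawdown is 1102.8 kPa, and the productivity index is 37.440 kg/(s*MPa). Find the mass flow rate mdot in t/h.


mdot = PI * dP / 1000
mdot = 37.440 * 1102.8 / 1000
mdot = 41.28883 kg/s
Convert: 41.28883 kg/s * 3.6 = 148.64 t/h
mdot = 148.64 t/h


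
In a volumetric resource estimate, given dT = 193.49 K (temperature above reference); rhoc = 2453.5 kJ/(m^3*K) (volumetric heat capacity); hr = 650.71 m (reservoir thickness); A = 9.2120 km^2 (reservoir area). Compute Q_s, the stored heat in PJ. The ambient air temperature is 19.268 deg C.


Step 1: Vr = A*1e6*hr = 9.212*1e6*650.71 = 5.994341e+09 m^3
Step 2: Q_s = Vr*rhoc*dT/1e12 = 5.994341e+09*2453.5*193.49/1e12 = 2845.7 PJ
Q_s = 2845.7 PJ


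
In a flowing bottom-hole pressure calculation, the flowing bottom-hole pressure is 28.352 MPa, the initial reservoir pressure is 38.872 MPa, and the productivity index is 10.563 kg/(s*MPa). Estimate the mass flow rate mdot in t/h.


mdot = (P_i - P_wf) * PI
mdot = (38.872 - 28.352) * 10.563
mdot = 111.1228 kg/s
Convert: 111.1228 kg/s * 3.6 = 400.04 t/h
mdot = 400.04 t/h


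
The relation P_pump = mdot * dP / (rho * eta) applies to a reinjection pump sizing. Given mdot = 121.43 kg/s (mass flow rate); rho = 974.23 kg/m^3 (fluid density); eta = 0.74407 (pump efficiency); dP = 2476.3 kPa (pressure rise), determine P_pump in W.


P_pump = mdot * dP / (rho * eta)
P_pump = 121.43 * 2476.3 / (974.23 * 0.74407)
P_pump = 414.8145 kW
Convert: 414.8145 kW * 1000.0 = 4.1481e+05 W
P_pump = 4.1481e+05 W


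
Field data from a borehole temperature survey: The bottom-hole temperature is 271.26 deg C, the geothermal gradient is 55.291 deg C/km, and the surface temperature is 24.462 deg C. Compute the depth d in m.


d = (T_d - T_surf) / grad * 1000
d = (271.26 - 24.462) / 55.291 * 1000
d = 4463.6 m


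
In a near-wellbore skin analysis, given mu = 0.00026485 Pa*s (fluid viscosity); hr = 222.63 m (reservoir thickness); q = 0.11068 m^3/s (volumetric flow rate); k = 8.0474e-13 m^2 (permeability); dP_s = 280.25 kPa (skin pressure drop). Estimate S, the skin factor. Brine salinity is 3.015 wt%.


S = dP_s * 1000 * 2*pi*k*hr / (q*mu)
S = 280.25 * 1000 * 2*pi*8.0474e-13*222.63 / (0.11068*0.00026485)
S = 10.762


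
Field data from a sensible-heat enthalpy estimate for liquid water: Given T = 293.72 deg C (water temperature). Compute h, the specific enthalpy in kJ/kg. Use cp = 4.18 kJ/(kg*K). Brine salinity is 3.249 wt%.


h = cp * T
h = 4.18 * 293.72
h = 1227.7 kJ/kg


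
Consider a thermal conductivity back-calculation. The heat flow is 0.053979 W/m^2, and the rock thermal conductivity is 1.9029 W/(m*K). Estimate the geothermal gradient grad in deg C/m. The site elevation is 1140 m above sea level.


grad = q / k * 1000
grad = 0.053979 / 1.9029 * 1000
grad = 28.36670 deg C/km
Convert: 28.36670 deg C/km * 0.001 = 0.028367 deg C/m
grad = 0.028367 deg C/m


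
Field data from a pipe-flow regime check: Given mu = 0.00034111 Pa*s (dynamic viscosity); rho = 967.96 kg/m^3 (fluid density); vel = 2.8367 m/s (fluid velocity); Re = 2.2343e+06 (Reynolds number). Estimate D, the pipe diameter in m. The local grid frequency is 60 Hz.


D = Re * mu / (rho * vel)
D = 2.2343e+06 * 0.00034111 / (967.96 * 2.8367)
D = 0.27757 m


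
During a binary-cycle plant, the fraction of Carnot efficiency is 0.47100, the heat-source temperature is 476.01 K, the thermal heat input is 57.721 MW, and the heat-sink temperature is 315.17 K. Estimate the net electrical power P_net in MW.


Step 1: eta = (1 - Tc/Th)*f = (1 - 315.17/476.01)*0.471 = 0.1591472
Step 2: P_net = eta * Q_in = 0.1591472 * 57.721 = 9.1861 MW
P_net = 9.1861 MW


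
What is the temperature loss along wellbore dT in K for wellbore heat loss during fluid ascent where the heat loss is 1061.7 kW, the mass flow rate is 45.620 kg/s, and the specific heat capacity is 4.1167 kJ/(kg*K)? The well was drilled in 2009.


dT = Q_loss / (mdot * cp)
dT = 1061.7 / (45.620 * 4.1167)
dT = 5.6532 K


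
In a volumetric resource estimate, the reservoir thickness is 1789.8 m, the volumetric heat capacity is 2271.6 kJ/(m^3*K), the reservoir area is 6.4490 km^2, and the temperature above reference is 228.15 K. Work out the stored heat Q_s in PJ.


Step 1: Vr = A*1e6*hr = 6.449*1e6*1789.8 = 1.154242e+10 m^3
Step 2: Q_s = Vr*rhoc*dT/1e12 = 1.154242e+10*2271.6*228.15/1e12 = 5982.0 PJ
Q_s = 5982.0 PJ


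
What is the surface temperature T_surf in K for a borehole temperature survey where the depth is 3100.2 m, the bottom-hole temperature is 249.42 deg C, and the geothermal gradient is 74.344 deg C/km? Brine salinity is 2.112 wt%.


T_surf = T_d - grad * d / 1000
T_surf = 249.42 - 74.344 * 3100.2 / 1000
T_surf = 18.93873 deg C
Convert to K: 18.93873 + 273.15 = 292.09 K
T_surf = 292.09 K


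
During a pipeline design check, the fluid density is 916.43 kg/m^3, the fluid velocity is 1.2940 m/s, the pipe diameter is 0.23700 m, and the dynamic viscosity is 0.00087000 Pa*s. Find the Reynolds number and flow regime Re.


Step 1: Re = rho*vel*D/mu = 916.43*1.294*0.237/0.00087 = 3.2304e+05
Step 2: Re = 3.2304e+05 > 4000, so flow is turbulent.
Re = 3.2304e+05 (turbulent)


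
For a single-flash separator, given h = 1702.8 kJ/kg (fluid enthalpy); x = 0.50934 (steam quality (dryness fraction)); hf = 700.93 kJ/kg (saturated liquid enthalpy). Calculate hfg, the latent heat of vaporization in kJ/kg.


hfg = (h - hf) / x
hfg = (1702.8 - 700.93) / 0.50934
hfg = 1967.0 kJ/kg


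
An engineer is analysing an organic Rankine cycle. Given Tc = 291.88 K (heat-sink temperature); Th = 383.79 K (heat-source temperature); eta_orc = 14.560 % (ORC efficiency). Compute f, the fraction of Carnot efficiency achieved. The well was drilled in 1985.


f = (eta_orc/100) / (1 - Tc/Th)
f = (14.560/100) / (1 - 291.88/383.79)
f = 0.60798


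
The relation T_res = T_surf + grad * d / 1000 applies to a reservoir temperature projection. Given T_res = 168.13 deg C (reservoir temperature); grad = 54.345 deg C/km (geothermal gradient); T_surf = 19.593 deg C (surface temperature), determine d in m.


d = (T_res - T_surf) / grad * 1000
d = (168.13 - 19.593) / 54.345 * 1000
d = 2733.2 m


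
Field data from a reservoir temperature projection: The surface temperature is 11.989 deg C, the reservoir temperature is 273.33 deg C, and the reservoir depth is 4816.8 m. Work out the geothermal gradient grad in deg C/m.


grad = (T_res - T_surf) / d * 1000
grad = (273.33 - 11.989) / 4816.8 * 1000
grad = 54.25615 deg C/km
Convert: 54.25615 deg C/km * 0.001 = 0.054256 deg C/m
grad = 0.054256 deg C/m


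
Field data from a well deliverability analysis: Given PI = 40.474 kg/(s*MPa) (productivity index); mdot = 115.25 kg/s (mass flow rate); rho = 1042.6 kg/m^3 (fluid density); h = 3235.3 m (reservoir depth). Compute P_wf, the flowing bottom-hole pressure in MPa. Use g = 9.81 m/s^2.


Step 1: P_i = rho*g*h/1e6 = 1042.6*9.81*3235.3/1e6 = 33.09034 MPa
Step 2: P_wf = P_i - mdot/PI = 33.09034 - 115.25/40.474 = 30.243 MPa
P_wf = 30.243 MPa


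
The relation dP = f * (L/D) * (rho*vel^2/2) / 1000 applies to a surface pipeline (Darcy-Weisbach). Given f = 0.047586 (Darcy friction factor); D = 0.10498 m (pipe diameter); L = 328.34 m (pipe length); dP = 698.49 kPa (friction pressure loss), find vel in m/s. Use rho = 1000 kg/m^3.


vel = sqrt(dP*1000*2*D / (f*L*rho))
vel = sqrt(698.49*1000*2*0.10498 / (0.047586*328.34*1000))
vel = 3.0637 m/s


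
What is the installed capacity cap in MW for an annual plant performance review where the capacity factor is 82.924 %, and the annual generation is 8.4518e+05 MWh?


cap = E_a / (CF/100 * 8760)
cap = 8.4518e+05 / (82.924/100 * 8760)
cap = 116.35 MW


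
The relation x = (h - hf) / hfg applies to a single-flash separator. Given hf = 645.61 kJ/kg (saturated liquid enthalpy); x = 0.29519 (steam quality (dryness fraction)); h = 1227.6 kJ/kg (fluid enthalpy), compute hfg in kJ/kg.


hfg = (h - hf) / x
hfg = (1227.6 - 645.61) / 0.29519
hfg = 1971.6 kJ/kg


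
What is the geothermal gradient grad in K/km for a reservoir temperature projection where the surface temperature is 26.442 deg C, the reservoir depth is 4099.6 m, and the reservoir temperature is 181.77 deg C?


grad = (T_res - T_surf) / d * 1000
grad = (181.77 - 26.442) / 4099.6 * 1000
grad = 37.88857 deg C/km
Convert: 37.88857 deg C/km * 1.0 = 37.889 K/km
grad = 37.889 K/km


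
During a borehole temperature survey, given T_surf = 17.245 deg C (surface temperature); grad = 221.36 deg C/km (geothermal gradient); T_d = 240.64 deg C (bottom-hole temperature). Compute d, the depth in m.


d = (T_d - T_surf) / grad * 1000
d = (240.64 - 17.245) / 221.36 * 1000
d = 1009.2 m


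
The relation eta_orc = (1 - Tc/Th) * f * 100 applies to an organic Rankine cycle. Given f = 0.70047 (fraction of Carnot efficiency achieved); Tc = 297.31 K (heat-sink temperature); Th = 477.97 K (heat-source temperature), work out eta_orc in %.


eta_orc = (1 - Tc/Th) * f * 100
eta_orc = (1 - 297.31/477.97) * 0.70047 * 100
eta_orc = 26.476 %


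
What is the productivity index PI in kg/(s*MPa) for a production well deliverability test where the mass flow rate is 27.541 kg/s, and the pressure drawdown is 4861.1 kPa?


PI = mdot * 1000 / dP
PI = 27.541 * 1000 / 4861.1
PI = 5.6656 kg/(s*MPa)


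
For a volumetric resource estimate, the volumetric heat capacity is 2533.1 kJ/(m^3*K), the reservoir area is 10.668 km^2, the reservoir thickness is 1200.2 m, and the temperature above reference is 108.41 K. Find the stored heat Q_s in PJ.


Step 1: Vr = A*1e6*hr = 10.668*1e6*1200.2 = 1.280373e+10 m^3
Step 2: Q_s = Vr*rhoc*dT/1e12 = 1.280373e+10*2533.1*108.41/1e12 = 3516.1 PJ
Q_s = 3516.1 PJ


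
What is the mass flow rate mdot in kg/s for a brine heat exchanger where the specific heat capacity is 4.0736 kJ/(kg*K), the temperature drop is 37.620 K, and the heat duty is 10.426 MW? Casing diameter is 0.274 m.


mdot = Q * 1000 / (cp * dT)
mdot = 10.426 * 1000 / (4.0736 * 37.620)
mdot = 68.033 kg/s


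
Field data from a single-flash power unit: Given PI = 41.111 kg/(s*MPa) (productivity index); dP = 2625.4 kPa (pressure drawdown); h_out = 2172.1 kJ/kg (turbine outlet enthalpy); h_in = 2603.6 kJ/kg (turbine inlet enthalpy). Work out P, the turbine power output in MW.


Step 1: mdot = PI * dP / 1000 = 41.111 * 2625.4 / 1000 = 107.9328 kg/s
Step 2: P = mdot*(h_in - h_out)/1000 = 107.9328*(2603.6 - 2172.1)/1000 = 46.573 MW
P = 46.573 MW


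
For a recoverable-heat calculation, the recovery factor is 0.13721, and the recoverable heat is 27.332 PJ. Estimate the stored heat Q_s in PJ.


Q_s = Q_rec / RF
Q_s = 27.332 / 0.13721
Q_s = 199.20 PJ


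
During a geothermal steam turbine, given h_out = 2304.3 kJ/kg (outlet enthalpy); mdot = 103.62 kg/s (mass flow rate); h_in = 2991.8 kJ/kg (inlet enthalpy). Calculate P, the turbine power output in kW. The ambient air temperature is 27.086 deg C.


P = mdot * (h_in - h_out) / 1000
P = 103.62 * (2991.8 - 2304.3) / 1000
P = 71.23875 MW
Convert: 71.23875 MW * 1000.0 = 71239 kW
P = 71239 kW


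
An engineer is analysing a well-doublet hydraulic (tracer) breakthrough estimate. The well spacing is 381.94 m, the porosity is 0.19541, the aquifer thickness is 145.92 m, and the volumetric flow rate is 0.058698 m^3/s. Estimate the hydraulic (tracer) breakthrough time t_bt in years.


t_bt = pi * hr * phi * L^2 / (3 * Qv) / (365.25*86400)
t_bt = pi * 145.92 * 0.19541 * 381.94^2 / (3 * 0.058698) / (365.25*86400)
t_bt = 2.3515 years


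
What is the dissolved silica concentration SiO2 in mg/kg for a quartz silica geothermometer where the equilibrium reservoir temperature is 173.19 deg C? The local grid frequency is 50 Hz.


SiO2 = 10^(5.19 - 1309/(T_eq + 273.15))
SiO2 = 10^(5.19 - 1309/(173.19 + 273.15))
SiO2 = 180.82 mg/kg


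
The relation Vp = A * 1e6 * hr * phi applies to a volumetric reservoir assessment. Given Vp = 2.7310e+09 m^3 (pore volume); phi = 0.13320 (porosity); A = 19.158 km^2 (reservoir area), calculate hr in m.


hr = Vp / (A * 1e6 * phi)
hr = 2.7310e+09 / (19.158 * 1e6 * 0.13320)
hr = 1070.2 m


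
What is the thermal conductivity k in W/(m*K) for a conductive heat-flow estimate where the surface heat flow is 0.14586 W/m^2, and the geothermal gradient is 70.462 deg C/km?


k = q * 1000 / grad
k = 0.14586 * 1000 / 70.462
k = 2.0701 W/(m*K)


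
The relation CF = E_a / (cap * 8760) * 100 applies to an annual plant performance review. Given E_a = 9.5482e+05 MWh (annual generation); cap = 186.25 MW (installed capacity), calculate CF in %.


CF = E_a / (cap * 8760) * 100
CF = 9.5482e+05 / (186.25 * 8760) * 100
CF = 58.522 %


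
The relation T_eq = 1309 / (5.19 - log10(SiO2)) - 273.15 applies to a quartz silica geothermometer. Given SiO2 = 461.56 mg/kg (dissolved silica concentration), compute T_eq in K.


T_eq = 1309 / (5.19 - log10(SiO2)) - 273.15
T_eq = 1309 / (5.19 - log10(461.56)) - 273.15
T_eq = 245.1074 deg C
Convert to K: 245.1074 + 273.15 = 518.26 K
T_eq = 518.26 K


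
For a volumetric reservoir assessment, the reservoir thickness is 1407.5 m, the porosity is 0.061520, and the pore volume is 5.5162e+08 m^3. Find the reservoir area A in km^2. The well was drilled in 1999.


A = Vp / (1e6 * hr * phi)
A = 5.5162e+08 / (1e6 * 1407.5 * 0.061520)
A = 6.3705 km^2


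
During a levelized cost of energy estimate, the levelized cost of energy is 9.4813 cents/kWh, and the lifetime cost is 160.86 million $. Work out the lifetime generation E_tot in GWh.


E_tot = C_tot / LCOE * 100
E_tot = 160.86 / 9.4813 * 100
E_tot = 1696.6 GWh


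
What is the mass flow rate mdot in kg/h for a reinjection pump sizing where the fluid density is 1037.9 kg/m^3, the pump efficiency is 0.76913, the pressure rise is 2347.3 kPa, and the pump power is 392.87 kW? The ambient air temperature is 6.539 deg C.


mdot = P_pump * rho * eta / dP
mdot = 392.87 * 1037.9 * 0.76913 / 2347.3
mdot = 133.6089 kg/s
Convert: 133.6089 kg/s * 3600.0 = 4.8099e+05 kg/h
mdot = 4.8099e+05 kg/h


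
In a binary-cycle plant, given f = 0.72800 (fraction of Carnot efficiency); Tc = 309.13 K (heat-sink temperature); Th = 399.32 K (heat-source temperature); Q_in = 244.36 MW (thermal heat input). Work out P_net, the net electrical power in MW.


Step 1: eta = (1 - Tc/Th)*f = (1 - 309.13/399.32)*0.728 = 0.1644253
Step 2: P_net = eta * Q_in = 0.1644253 * 244.36 = 40.179 MW
P_net = 40.179 MW


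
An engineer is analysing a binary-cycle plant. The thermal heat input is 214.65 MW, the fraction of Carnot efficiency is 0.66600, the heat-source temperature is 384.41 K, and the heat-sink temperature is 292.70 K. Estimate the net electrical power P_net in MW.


Step 1: eta = (1 - Tc/Th)*f = (1 - 292.7/384.41)*0.666 = 0.1588899
Step 2: P_net = eta * Q_in = 0.1588899 * 214.65 = 34.106 MW
P_net = 34.106 MW


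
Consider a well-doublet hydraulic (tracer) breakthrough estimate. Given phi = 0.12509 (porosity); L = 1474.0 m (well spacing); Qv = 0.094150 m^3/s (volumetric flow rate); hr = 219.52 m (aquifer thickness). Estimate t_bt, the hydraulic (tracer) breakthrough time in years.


t_bt = pi * hr * phi * L^2 / (3 * Qv) / (365.25*86400)
t_bt = pi * 219.52 * 0.12509 * 1474.0^2 / (3 * 0.094150) / (365.25*86400)
t_bt = 21.028 years


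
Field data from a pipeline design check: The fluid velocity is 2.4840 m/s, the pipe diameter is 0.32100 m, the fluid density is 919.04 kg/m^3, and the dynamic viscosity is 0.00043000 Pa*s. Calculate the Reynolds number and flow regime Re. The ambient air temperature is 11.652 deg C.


Step 1: Re = rho*vel*D/mu = 919.04*2.484*0.321/0.00043 = 1.7042e+06
Step 2: Re = 1.7042e+06 > 4000, so flow is turbulent.
Re = 1.7042e+06 (turbulent)


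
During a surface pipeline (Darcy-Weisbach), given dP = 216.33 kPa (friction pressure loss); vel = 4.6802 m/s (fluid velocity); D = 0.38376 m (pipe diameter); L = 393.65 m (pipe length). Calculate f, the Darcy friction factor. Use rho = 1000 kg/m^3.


f = dP*1000 / ((L/D)*(rho*vel^2/2))
f = 216.33*1000 / ((393.65/0.38376)*(1000*4.6802^2/2))
f = 0.019256


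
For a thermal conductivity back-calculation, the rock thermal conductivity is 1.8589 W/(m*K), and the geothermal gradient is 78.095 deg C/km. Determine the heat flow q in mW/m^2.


q = k * grad / 1000
q = 1.8589 * 78.095 / 1000
q = 0.1451708 W/m^2
Convert: 0.1451708 W/m^2 * 1000.0 = 145.17 mW/m^2
q = 145.17 mW/m^2


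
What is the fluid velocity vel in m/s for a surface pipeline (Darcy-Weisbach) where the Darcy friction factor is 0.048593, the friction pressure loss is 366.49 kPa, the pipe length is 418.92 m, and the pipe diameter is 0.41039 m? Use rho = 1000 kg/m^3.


vel = sqrt(dP*1000*2*D / (f*L*rho))
vel = sqrt(366.49*1000*2*0.41039 / (0.048593*418.92*1000))
vel = 3.8441 m/s


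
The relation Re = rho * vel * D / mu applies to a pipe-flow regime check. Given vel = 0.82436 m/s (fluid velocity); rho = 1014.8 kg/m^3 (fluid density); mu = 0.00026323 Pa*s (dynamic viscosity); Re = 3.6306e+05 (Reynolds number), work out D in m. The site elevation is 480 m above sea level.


D = Re * mu / (rho * vel)
D = 3.6306e+05 * 0.00026323 / (1014.8 * 0.82436)
D = 0.11424 m


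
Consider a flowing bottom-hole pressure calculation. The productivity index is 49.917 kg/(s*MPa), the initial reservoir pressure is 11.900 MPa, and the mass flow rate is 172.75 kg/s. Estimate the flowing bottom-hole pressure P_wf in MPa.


P_wf = P_i - mdot / PI
P_wf = 11.900 - 172.75 / 49.917
P_wf = 8.4393 MPa


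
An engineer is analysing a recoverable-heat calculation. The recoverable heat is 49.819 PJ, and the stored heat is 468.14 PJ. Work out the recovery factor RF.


RF = Q_rec / Q_s
RF = 49.819 / 468.14
RF = 0.10642


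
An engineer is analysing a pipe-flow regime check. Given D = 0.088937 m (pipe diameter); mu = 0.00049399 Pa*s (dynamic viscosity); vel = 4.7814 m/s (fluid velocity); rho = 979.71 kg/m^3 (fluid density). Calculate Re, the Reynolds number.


Re = rho * vel * D / mu
Re = 979.71 * 4.7814 * 0.088937 / 0.00049399
Re = 8.4337e+05


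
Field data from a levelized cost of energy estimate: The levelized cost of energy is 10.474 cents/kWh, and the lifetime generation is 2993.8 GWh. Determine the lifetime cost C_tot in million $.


C_tot = LCOE / 100 * E_tot
C_tot = 10.474 / 100 * 2993.8
C_tot = 313.57 million $


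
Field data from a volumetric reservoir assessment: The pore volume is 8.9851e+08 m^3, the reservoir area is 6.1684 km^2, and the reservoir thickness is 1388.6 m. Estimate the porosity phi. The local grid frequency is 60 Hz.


phi = Vp / (A * 1e6 * hr)
phi = 8.9851e+08 / (6.1684 * 1e6 * 1388.6)
phi = 0.10490


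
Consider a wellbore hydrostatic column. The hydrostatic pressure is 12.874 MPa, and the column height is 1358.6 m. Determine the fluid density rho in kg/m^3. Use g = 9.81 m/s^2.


rho = P * 1e6 / (g * h)
rho = 12.874 * 1e6 / (9.81 * 1358.6)
rho = 965.95 kg/m^3


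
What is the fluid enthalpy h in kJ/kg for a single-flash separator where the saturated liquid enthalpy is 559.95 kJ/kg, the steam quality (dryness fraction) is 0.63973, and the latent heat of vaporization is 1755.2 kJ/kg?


h = hf + x * hfg
h = 559.95 + 0.63973 * 1755.2
h = 1682.8 kJ/kg


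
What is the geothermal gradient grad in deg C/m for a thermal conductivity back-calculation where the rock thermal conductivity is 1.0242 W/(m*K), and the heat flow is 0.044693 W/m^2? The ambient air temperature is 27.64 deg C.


grad = q / k * 1000
grad = 0.044693 / 1.0242 * 1000
grad = 43.63698 deg C/km
Convert: 43.63698 deg C/km * 0.001 = 0.043637 deg C/m
grad = 0.043637 deg C/m


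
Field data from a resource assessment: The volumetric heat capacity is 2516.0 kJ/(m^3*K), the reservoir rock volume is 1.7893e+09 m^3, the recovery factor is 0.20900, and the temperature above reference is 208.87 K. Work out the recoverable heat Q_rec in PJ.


Step 1: Q_s = Vr*rhoc*dT/1e12 = 1.7893e+09*2516.0*208.87/1e12 = 940.3074 PJ
Step 2: Q_rec = Q_s * RF = 940.3074 * 0.209 = 196.52 PJ
Q_rec = 196.52 PJ


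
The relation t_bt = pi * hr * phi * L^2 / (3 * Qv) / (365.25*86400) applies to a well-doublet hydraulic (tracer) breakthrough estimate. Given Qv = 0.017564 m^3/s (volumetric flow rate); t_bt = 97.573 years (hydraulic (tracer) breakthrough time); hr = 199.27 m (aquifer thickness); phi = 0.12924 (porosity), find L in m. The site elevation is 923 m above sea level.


L = sqrt(t_bt*365.25*86400*3*Qv / (pi*hr*phi))
L = sqrt(97.573*365.25*86400*3*0.017564 / (pi*199.27*0.12924))
L = 1416.1 m


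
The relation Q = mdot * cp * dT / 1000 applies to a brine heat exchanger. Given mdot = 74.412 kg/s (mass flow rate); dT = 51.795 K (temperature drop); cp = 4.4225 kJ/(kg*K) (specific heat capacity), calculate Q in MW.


Q = mdot * cp * dT / 1000
Q = 74.412 * 4.4225 * 51.795 / 1000
Q = 17.045 MW


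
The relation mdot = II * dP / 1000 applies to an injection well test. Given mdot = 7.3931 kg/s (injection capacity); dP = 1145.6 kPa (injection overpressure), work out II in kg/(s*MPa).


II = mdot * 1000 / dP
II = 7.3931 * 1000 / 1145.6
II = 6.4535 kg/(s*MPa)


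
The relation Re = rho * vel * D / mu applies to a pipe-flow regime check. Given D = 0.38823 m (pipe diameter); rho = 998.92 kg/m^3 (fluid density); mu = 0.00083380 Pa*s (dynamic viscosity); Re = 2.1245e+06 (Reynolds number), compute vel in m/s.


vel = Re * mu / (rho * D)
vel = 2.1245e+06 * 0.00083380 / (998.92 * 0.38823)
vel = 4.5677 m/s


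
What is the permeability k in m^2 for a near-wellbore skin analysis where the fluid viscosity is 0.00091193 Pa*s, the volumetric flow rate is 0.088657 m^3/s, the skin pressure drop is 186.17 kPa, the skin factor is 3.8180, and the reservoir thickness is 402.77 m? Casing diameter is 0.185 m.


k = S*q*mu / (2*pi*dP_s*1000*hr)
k = 3.8180*0.088657*0.00091193 / (2*pi*186.17*1000*402.77)
k = 6.5518e-13 m^2


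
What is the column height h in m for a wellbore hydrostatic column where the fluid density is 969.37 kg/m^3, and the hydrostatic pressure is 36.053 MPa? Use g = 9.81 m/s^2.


h = P * 1e6 / (g * rho)
h = 36.053 * 1e6 / (9.81 * 969.37)
h = 3791.3 m


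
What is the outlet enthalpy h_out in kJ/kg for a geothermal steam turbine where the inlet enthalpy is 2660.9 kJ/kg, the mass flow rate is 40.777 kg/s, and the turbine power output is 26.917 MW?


h_out = h_in - P * 1000 / mdot
h_out = 2660.9 - 26.917 * 1000 / 40.777
h_out = 2000.8 kJ/kg


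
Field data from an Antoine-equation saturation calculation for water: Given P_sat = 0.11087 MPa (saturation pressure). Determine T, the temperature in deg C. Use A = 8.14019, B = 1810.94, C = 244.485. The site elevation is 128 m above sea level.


T = B / (A - log10(P_sat * 760 / 0.101325)) - C
T = 1810.94 / (8.14019 - log10(0.11087 * 760 / 0.101325)) - 244.485
T = 102.42 deg C


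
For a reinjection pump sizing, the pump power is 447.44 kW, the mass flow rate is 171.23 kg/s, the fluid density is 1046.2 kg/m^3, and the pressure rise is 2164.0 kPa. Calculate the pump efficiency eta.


eta = mdot * dP / (rho * P_pump)
eta = 171.23 * 2164.0 / (1046.2 * 447.44)
eta = 0.79157


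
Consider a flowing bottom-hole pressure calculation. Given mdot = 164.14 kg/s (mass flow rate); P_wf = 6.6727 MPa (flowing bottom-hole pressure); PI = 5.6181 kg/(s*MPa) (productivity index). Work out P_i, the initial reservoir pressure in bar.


P_i = P_wf + mdot / PI
P_i = 6.6727 + 164.14 / 5.6181
P_i = 35.88898 MPa
Convert: 35.88898 MPa * 10.0 = 358.89 bar
P_i = 358.89 bar


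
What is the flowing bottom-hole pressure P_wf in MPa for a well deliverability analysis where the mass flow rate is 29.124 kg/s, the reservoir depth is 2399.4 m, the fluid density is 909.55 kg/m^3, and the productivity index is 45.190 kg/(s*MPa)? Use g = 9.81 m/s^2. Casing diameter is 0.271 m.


Step 1: P_i = rho*g*h/1e6 = 909.55*9.81*2399.4/1e6 = 21.40909 MPa
Step 2: P_wf = P_i - mdot/PI = 21.40909 - 29.124/45.19 = 20.765 MPa
P_wf = 20.765 MPa


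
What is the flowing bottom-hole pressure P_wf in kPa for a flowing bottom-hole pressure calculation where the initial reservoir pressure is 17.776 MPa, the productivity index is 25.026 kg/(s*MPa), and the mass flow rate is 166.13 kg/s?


P_wf = P_i - mdot / PI
P_wf = 17.776 - 166.13 / 25.026
P_wf = 11.13770 MPa
Convert: 11.13770 MPa * 1000.0 = 11138 kPa
P_wf = 11138 kPa


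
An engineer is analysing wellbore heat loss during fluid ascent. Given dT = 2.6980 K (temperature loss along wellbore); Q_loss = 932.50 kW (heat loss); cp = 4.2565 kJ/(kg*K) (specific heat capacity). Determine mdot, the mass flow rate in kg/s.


mdot = Q_loss / (cp * dT)
mdot = 932.50 / (4.2565 * 2.6980)
mdot = 81.200 kg/s


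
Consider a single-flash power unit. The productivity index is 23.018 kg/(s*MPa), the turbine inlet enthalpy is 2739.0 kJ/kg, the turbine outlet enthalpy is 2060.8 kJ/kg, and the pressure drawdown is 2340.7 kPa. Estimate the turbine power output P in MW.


Step 1: mdot = PI * dP / 1000 = 23.018 * 2340.7 / 1000 = 53.87823 kg/s
Step 2: P = mdot*(h_in - h_out)/1000 = 53.87823*(2739.0 - 2060.8)/1000 = 36.540 MW
P = 36.540 MW


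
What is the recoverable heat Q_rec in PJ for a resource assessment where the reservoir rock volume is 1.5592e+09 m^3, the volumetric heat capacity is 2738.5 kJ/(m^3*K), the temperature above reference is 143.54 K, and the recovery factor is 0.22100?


Step 1: Q_s = Vr*rhoc*dT/1e12 = 1.5592e+09*2738.5*143.54/1e12 = 612.8970 PJ
Step 2: Q_rec = Q_s * RF = 612.8970 * 0.221 = 135.45 PJ
Q_rec = 135.45 PJ


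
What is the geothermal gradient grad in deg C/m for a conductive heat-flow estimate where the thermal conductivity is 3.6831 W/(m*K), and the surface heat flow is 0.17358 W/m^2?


grad = q * 1000 / k
grad = 0.17358 * 1000 / 3.6831
grad = 47.12878 deg C/km
Convert: 47.12878 deg C/km * 0.001 = 0.047129 deg C/m
grad = 0.047129 deg C/m


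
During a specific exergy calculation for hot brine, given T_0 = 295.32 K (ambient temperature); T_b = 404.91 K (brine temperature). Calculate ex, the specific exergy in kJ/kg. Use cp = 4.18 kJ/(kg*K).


ex = cp * ((T_b - T_0) - T_0 * ln(T_b/T_0))
ex = 4.18 * ((404.91 - 295.32) - 295.32 * ln(404.91/295.32))
ex = 68.491 kJ/kg


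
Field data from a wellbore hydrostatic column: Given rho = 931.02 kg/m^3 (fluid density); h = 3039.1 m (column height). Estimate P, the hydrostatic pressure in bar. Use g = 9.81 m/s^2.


P = rho * g * h / 1e6
P = 931.02 * 9.81 * 3039.1 / 1e6
P = 27.75703 MPa
Convert: 27.75703 MPa * 10.0 = 277.57 bar
P = 277.57 bar


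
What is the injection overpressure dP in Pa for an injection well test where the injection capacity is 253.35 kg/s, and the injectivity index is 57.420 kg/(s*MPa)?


dP = mdot * 1000 / II
dP = 253.35 * 1000 / 57.420
dP = 4412.226 kPa
Convert: 4412.226 kPa * 1000.0 = 4.4122e+06 Pa
dP = 4.4122e+06 Pa


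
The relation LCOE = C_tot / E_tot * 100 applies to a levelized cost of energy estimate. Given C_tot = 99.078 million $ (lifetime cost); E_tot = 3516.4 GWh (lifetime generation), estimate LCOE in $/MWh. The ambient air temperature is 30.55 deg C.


LCOE = C_tot / E_tot * 100
LCOE = 99.078 / 3516.4 * 100
LCOE = 2.817598 cents/kWh
Convert: 2.817598 cents/kWh * 10.0 = 28.176 $/MWh
LCOE = 28.176 $/MWh


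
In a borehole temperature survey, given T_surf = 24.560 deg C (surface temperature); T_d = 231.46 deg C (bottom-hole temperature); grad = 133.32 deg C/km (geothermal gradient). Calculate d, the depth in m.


d = (T_d - T_surf) / grad * 1000
d = (231.46 - 24.560) / 133.32 * 1000
d = 1551.9 m


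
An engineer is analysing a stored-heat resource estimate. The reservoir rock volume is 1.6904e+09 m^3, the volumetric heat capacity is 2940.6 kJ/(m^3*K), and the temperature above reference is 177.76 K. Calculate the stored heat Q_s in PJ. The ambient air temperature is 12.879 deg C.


Q_s = Vr * rhoc * dT / 1e12
Q_s = 1.6904e+09 * 2940.6 * 177.76 / 1e12
Q_s = 883.61 PJ


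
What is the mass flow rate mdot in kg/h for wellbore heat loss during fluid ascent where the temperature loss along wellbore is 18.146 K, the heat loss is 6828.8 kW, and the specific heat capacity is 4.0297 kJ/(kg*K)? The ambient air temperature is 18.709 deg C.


mdot = Q_loss / (cp * dT)
mdot = 6828.8 / (4.0297 * 18.146)
mdot = 93.38793 kg/s
Convert: 93.38793 kg/s * 3600.0 = 3.3620e+05 kg/h
mdot = 3.3620e+05 kg/h


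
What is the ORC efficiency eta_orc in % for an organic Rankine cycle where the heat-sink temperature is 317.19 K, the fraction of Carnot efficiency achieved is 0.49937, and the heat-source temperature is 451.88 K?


eta_orc = (1 - Tc/Th) * f * 100
eta_orc = (1 - 317.19/451.88) * 0.49937 * 100
eta_orc = 14.885 %


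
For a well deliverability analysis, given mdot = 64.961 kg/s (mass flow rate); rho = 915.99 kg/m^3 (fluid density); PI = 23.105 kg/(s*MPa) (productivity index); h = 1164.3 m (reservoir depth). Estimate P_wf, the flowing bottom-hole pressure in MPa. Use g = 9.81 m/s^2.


Step 1: P_i = rho*g*h/1e6 = 915.99*9.81*1164.3/1e6 = 10.46224 MPa
Step 2: P_wf = P_i - mdot/PI = 10.46224 - 64.961/23.105 = 7.6507 MPa
P_wf = 7.6507 MPa


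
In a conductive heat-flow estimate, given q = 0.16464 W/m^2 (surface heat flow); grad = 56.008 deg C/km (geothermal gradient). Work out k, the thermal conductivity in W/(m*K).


k = q * 1000 / grad
k = 0.16464 * 1000 / 56.008
k = 2.9396 W/(m*K)


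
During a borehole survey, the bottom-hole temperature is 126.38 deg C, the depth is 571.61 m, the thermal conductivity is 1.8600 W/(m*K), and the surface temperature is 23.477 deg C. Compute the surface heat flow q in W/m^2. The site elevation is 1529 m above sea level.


Step 1: grad = (T_d - T_surf)/d * 1000 = (126.38 - 23.477)/571.61 * 1000 = 180.0231 deg C/km
Step 2: q = k * grad / 1000 = 1.86 * 180.0231 / 1000 = 0.33484 W/m^2
q = 0.33484 W/m^2


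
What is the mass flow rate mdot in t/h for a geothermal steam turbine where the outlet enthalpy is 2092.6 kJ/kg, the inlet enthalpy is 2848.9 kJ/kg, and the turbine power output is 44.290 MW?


mdot = P * 1000 / (h_in - h_out)
mdot = 44.290 * 1000 / (2848.9 - 2092.6)
mdot = 58.56142 kg/s
Convert: 58.56142 kg/s * 3.6 = 210.82 t/h
mdot = 210.82 t/h


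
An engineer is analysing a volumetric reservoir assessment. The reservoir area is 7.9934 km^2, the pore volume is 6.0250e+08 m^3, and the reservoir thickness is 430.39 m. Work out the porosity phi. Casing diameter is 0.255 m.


phi = Vp / (A * 1e6 * hr)
phi = 6.0250e+08 / (7.9934 * 1e6 * 430.39)
phi = 0.17513


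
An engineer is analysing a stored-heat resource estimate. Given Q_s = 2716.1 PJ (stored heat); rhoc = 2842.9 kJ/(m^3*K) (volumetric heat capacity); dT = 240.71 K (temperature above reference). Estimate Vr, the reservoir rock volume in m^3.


Vr = Q_s * 1e12 / (rhoc * dT)
Vr = 2716.1 * 1e12 / (2842.9 * 240.71)
Vr = 3.9691e+09 m^3


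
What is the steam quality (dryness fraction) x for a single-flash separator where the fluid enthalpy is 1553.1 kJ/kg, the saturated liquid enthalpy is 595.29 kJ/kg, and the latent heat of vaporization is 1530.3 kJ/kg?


x = (h - hf) / hfg
x = (1553.1 - 595.29) / 1530.3
x = 0.62590


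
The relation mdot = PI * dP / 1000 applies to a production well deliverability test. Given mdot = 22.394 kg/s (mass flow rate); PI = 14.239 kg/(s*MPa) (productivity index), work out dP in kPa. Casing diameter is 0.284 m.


dP = mdot * 1000 / PI
dP = 22.394 * 1000 / 14.239
dP = 1572.7 kPa


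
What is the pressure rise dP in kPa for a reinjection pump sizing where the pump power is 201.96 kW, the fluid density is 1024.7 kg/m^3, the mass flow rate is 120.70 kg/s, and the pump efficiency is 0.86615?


dP = P_pump * rho * eta / mdot
dP = 201.96 * 1024.7 * 0.86615 / 120.70
dP = 1485.1 kPa


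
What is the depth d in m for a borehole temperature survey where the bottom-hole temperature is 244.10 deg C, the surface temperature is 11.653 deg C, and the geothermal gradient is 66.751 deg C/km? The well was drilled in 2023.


d = (T_d - T_surf) / grad * 1000
d = (244.10 - 11.653) / 66.751 * 1000
d = 3482.3 m


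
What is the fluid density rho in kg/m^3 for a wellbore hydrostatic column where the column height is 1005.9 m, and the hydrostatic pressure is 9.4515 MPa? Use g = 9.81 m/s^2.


rho = P * 1e6 / (g * h)
rho = 9.4515 * 1e6 / (9.81 * 1005.9)
rho = 957.80 kg/m^3


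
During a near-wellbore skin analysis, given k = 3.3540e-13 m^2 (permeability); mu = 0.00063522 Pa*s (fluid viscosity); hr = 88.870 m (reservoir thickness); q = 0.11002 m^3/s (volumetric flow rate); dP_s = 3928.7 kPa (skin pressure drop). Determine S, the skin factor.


S = dP_s * 1000 * 2*pi*k*hr / (q*mu)
S = 3928.7 * 1000 * 2*pi*3.3540e-13*88.870 / (0.11002*0.00063522)
S = 10.528


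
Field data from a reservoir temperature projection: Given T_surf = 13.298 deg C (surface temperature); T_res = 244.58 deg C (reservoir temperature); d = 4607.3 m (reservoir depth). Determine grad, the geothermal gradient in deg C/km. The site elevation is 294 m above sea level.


grad = (T_res - T_surf) / d * 1000
grad = (244.58 - 13.298) / 4607.3 * 1000
grad = 50.199 deg C/km


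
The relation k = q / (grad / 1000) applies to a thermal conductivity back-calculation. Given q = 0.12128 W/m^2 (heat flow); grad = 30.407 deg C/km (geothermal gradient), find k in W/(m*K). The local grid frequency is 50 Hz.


k = q / (grad / 1000)
k = 0.12128 / (30.407 / 1000)
k = 3.9886 W/(m*K)


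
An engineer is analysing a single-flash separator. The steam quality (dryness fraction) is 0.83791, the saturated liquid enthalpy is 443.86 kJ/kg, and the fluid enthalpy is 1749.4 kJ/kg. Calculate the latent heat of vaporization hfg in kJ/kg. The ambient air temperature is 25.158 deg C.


hfg = (h - hf) / x
hfg = (1749.4 - 443.86) / 0.83791
hfg = 1558.1 kJ/kg


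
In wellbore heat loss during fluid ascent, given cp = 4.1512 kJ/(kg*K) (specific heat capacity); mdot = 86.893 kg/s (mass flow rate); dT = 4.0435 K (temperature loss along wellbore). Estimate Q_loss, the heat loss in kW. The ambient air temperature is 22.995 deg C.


Q_loss = mdot * cp * dT
Q_loss = 86.893 * 4.1512 * 4.0435
Q_loss = 1458.5 kW


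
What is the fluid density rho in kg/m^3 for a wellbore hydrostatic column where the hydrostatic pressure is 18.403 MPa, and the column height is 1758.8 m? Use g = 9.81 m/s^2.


rho = P * 1e6 / (g * h)
rho = 18.403 * 1e6 / (9.81 * 1758.8)
rho = 1066.6 kg/m^3


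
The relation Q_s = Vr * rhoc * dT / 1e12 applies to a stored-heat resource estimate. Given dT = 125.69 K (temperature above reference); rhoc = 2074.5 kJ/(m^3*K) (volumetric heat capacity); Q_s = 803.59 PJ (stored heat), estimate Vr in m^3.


Vr = Q_s * 1e12 / (rhoc * dT)
Vr = 803.59 * 1e12 / (2074.5 * 125.69)
Vr = 3.0819e+09 m^3


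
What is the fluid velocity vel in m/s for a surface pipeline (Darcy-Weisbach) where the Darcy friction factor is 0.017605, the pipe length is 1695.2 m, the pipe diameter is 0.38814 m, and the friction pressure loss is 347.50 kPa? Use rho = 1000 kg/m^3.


vel = sqrt(dP*1000*2*D / (f*L*rho))
vel = sqrt(347.50*1000*2*0.38814 / (0.017605*1695.2*1000))
vel = 3.0065 m/s


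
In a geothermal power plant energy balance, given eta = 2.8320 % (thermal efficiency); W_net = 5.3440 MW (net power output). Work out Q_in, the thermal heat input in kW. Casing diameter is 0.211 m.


Q_in = W_net / (eta / 100)
Q_in = 5.3440 / (2.8320 / 100)
Q_in = 188.7006 MW
Convert: 188.7006 MW * 1000.0 = 1.8870e+05 kW
Q_in = 1.8870e+05 kW


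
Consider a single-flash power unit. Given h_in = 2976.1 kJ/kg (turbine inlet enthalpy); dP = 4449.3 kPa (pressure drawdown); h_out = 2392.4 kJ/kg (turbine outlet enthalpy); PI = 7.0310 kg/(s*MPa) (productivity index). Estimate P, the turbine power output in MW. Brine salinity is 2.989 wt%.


Step 1: mdot = PI * dP / 1000 = 7.031 * 4449.3 / 1000 = 31.28303 kg/s
Step 2: P = mdot*(h_in - h_out)/1000 = 31.28303*(2976.1 - 2392.4)/1000 = 18.260 MW
P = 18.260 MW


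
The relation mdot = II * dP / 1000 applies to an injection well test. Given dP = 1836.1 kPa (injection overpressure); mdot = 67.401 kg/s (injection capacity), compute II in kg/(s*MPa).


II = mdot * 1000 / dP
II = 67.401 * 1000 / 1836.1
II = 36.709 kg/(s*MPa)


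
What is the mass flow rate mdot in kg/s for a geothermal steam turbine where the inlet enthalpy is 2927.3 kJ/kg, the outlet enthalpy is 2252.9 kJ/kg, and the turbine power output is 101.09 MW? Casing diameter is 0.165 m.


mdot = P * 1000 / (h_in - h_out)
mdot = 101.09 * 1000 / (2927.3 - 2252.9)
mdot = 149.90 kg/s


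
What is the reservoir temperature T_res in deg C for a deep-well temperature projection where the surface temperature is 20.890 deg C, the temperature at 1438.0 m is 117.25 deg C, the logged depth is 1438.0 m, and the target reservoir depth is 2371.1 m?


Step 1: grad = (T_d1 - T_surf)/d1 * 1000 = (117.25 - 20.89)/1438.0 * 1000 = 67.00974 deg C/km
Step 2: T_res = T_surf + grad*d2/1000 = 20.89 + 67.00974*2371.1/1000 = 179.78 deg C
T_res = 179.78 deg C


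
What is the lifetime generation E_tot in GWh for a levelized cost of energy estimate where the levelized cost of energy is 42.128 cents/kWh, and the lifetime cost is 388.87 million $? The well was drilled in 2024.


E_tot = C_tot / LCOE * 100
E_tot = 388.87 / 42.128 * 100
E_tot = 923.07 GWh


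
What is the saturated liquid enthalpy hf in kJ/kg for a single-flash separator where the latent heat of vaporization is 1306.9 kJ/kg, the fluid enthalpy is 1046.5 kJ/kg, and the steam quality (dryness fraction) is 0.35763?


hf = h - x * hfg
hf = 1046.5 - 0.35763 * 1306.9
hf = 579.11 kJ/kg
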